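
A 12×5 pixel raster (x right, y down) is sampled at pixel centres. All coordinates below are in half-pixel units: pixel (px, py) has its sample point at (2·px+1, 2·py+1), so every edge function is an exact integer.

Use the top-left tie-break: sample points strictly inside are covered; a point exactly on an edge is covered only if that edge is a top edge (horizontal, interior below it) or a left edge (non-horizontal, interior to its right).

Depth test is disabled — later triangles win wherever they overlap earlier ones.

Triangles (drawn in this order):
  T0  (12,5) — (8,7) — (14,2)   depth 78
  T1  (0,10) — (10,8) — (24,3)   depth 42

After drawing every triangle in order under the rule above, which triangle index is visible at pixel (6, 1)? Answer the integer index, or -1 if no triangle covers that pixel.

T0:
  2·area = 8
  edge (12, 5)→(8, 7): d=(-4,2) right/bottom  bias=-1
  edge (8, 7)→(14, 2): d=(6,-5) top-left  bias=+0
  edge (14, 2)→(12, 5): d=(-2,3) right/bottom  bias=-1
    (6,1)@(13, 3): e=[6,1,1] → X
    (7,1)@(15, 3): e=[2,11,-5] → .
    (5,2)@(11, 5): e=[2,3,3] → X
    (6,2)@(13, 5): e=[-2,13,-3] → .
    (5,3)@(11, 7): e=[-6,15,-1] → .
  covered (2 px):
    . . . . . . . . . . . .
    . . . . . . X . . . . .
    . . . . . X . . . . . .
    . . . . . . . . . . . .
    . . . . . . . . . . . .
T1:
  2·area = 22  (B↔C swapped to make it positive)
  edge (0, 10)→(24, 3): d=(24,-7) top-left  bias=+0
  edge (24, 3)→(10, 8): d=(-14,5) right/bottom  bias=-1
  edge (10, 8)→(0, 10): d=(-10,2) right/bottom  bias=-1
    (5,3)@(11, 7): e=[5,9,8] → X
    (6,3)@(13, 7): e=[19,-1,4] → .
    (7,3)@(15, 7): e=[33,-11,0] → .  [on edge]
    (2,4)@(5, 9): e=[11,11,0] → .  [on edge]
    (5,4)@(11, 9): e=[53,-19,-12] → .
  covered (1 px):
    . . . . . . . . . . . .
    . . . . . . . . . . . .
    . . . . . . . . . . . .
    . . . . . X . . . . . .
    . . . . . . . . . . . .

Z-buffer (winner per pixel, '.' = empty):
  . . . . . . . . . . . .
  . . . . . . 0 . . . . .
  . . . . . 0 . . . . . .
  . . . . . 1 . . . . . .
  . . . . . . . . . . . .

Answer: 0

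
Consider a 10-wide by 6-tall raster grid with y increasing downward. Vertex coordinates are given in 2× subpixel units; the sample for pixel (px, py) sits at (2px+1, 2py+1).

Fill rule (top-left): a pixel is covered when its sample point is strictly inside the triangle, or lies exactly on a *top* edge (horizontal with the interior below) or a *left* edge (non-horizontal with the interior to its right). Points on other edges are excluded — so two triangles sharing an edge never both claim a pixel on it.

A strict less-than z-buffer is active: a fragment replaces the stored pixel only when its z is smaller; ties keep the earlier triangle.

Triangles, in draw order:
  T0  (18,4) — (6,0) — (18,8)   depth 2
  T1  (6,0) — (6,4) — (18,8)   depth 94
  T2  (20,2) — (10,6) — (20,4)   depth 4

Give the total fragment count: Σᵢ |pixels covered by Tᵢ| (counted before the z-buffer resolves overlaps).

T0:
  2·area = 48  (B↔C swapped to make it positive)
  edge (18, 4)→(18, 8): d=(0,4) right/bottom  bias=-1
  edge (18, 8)→(6, 0): d=(-12,-8) top-left  bias=+0
  edge (6, 0)→(18, 4): d=(12,4) right/bottom  bias=-1
    (4,0)@(9, 1): e=[36,12,0] → .  [on edge]
    (5,1)@(11, 3): e=[28,4,16] → X
    (6,1)@(13, 3): e=[20,20,8] → X
    (7,1)@(15, 3): e=[12,36,0] → .  [on edge]
    (5,2)@(11, 5): e=[28,-20,40] → .
    (6,2)@(13, 5): e=[20,-4,32] → .
    (7,2)@(15, 5): e=[12,12,24] → X
    (8,2)@(17, 5): e=[4,28,16] → X
    (9,2)@(19, 5): e=[-4,44,8] → .
    (7,3)@(15, 7): e=[12,-12,48] → .
    (8,3)@(17, 7): e=[4,4,40] → X
    (9,3)@(19, 7): e=[-4,20,32] → .
  covered (5 px):
    . . . . . . . . . .
    . . . . . X X . . .
    . . . . . . . X X .
    . . . . . . . . X .
    . . . . . . . . . .
    . . . . . . . . . .
T1:
  2·area = 48  (B↔C swapped to make it positive)
  edge (6, 0)→(18, 8): d=(12,8) right/bottom  bias=-1
  edge (18, 8)→(6, 4): d=(-12,-4) top-left  bias=+0
  edge (6, 4)→(6, 0): d=(0,-4) top-left  bias=+0
    (3,0)@(7, 1): e=[4,40,4] → X
    (4,0)@(9, 1): e=[-12,48,12] → .
    (1,1)@(3, 3): e=[60,0,-12] → .  [on edge]
    (3,1)@(7, 3): e=[28,16,4] → X
    (4,1)@(9, 3): e=[12,24,12] → X
    (5,1)@(11, 3): e=[-4,32,20] → .
    (3,2)@(7, 5): e=[52,-8,4] → .
    (4,2)@(9, 5): e=[36,0,12] → X  [on edge]
    (5,2)@(11, 5): e=[20,8,20] → X
    (6,2)@(13, 5): e=[4,16,28] → X
    (7,2)@(15, 5): e=[-12,24,36] → .
    (4,3)@(9, 7): e=[60,-24,12] → .
    (7,3)@(15, 7): e=[12,0,36] → X  [on edge]
  covered (7 px):
    . . . X . . . . . .
    . . . X X . . . . .
    . . . . X X X . . .
    . . . . . . . X . .
    . . . . . . . . . .
    . . . . . . . . . .
T2:
  2·area = 20  (B↔C swapped to make it positive)
  edge (20, 2)→(20, 4): d=(0,2) right/bottom  bias=-1
  edge (20, 4)→(10, 6): d=(-10,2) right/bottom  bias=-1
  edge (10, 6)→(20, 2): d=(10,-4) top-left  bias=+0
    (9,1)@(19, 3): e=[2,12,6] → X
    (6,2)@(13, 5): e=[14,4,2] → X
    (7,2)@(15, 5): e=[10,0,10] → .  [on edge]
    (9,2)@(19, 5): e=[2,-8,26] → .
    (2,3)@(5, 7): e=[30,0,-10] → .  [on edge]
    (6,3)@(13, 7): e=[14,-16,22] → .
  covered (2 px):
    . . . . . . . . . .
    . . . . . . . . . X
    . . . . . . X . . .
    . . . . . . . . . .
    . . . . . . . . . .
    . . . . . . . . . .

Answer: 14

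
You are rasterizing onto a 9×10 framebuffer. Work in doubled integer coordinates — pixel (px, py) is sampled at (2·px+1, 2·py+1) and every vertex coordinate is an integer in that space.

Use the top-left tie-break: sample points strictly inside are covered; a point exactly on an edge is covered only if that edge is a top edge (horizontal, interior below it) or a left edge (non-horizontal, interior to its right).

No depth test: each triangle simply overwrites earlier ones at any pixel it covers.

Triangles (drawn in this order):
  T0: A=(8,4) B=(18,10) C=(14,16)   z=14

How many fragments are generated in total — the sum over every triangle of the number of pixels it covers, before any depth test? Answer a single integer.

T0:
  2·area = 84
  edge (8, 4)→(18, 10): d=(10,6) right/bottom  bias=-1
  edge (18, 10)→(14, 16): d=(-4,6) right/bottom  bias=-1
  edge (14, 16)→(8, 4): d=(-6,-12) top-left  bias=+0
    (1,0)@(3, 1): e=[0,126,-42] → .  [on edge]
    (4,2)@(9, 5): e=[4,74,6] → X
    (5,2)@(11, 5): e=[-8,62,30] → .
    (4,3)@(9, 7): e=[24,66,-6] → .
    (5,3)@(11, 7): e=[12,54,18] → X
    (6,3)@(13, 7): e=[0,42,42] → .  [on edge]
    (5,4)@(11, 9): e=[32,46,6] → X
    (6,4)@(13, 9): e=[20,34,30] → X
    (7,4)@(15, 9): e=[8,22,54] → X
    (8,4)@(17, 9): e=[-4,10,78] → .
    (5,5)@(11, 11): e=[52,38,-6] → .
    (6,5)@(13, 11): e=[40,26,18] → X
  covered (10 px):
    . . . . . . . . .
    . . . . . . . . .
    . . . . X . . . .
    . . . . . X . . .
    . . . . . X X X .
    . . . . . . X X X
    . . . . . . X X .
    . . . . . . . . .
    . . . . . . . . .
    . . . . . . . . .

Answer: 10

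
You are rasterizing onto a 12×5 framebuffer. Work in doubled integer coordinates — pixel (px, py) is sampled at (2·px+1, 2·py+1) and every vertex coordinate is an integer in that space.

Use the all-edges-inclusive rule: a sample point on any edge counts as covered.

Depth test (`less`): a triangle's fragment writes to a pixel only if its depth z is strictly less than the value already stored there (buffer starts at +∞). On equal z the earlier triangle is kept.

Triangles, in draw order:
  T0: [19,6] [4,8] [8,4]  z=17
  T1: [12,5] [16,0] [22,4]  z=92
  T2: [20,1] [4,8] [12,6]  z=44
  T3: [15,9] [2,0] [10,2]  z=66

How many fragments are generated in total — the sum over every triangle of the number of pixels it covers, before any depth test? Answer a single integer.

T0:
  2·area = 52
  edge (19, 6)→(4, 8): d=(-15,2) inclusive
  edge (4, 8)→(8, 4): d=(4,-4) inclusive
  edge (8, 4)→(19, 6): d=(11,2) inclusive
    (5,0)@(11, 1): e=[91,0,-39] → .  [on edge]
    (4,1)@(9, 3): e=[65,0,-13] → .  [on edge]
    (3,2)@(7, 5): e=[39,0,13] → X  [on edge]
    (4,2)@(9, 5): e=[35,8,9] → X
    (5,2)@(11, 5): e=[31,16,5] → X
    (6,2)@(13, 5): e=[27,24,1] → X
    (7,2)@(15, 5): e=[23,32,-3] → .
    (2,3)@(5, 7): e=[13,0,39] → X  [on edge]
    (6,3)@(13, 7): e=[-3,32,23] → .
    (1,4)@(3, 9): e=[-13,0,65] → .  [on edge]
    (2,4)@(5, 9): e=[-17,8,61] → .
    (3,4)@(7, 9): e=[-21,16,57] → .
  covered (8 px):
    . . . . . . . . . . . .
    . . . . . . . . . . . .
    . . . X X X X . . . . .
    . . X X X X . . . . . .
    . . . . . . . . . . . .
T1:
  2·area = 46
  edge (12, 5)→(16, 0): d=(4,-5) inclusive
  edge (16, 0)→(22, 4): d=(6,4) inclusive
  edge (22, 4)→(12, 5): d=(-10,1) inclusive
    (8,0)@(17, 1): e=[9,2,35] → X
    (9,0)@(19, 1): e=[19,-6,33] → .
    (7,1)@(15, 3): e=[7,22,17] → X
    (9,1)@(19, 3): e=[27,6,13] → X
    (10,1)@(21, 3): e=[37,-2,11] → .
    (7,2)@(15, 5): e=[15,34,-3] → .
    (8,2)@(17, 5): e=[25,26,-5] → .
    (9,2)@(19, 5): e=[35,18,-7] → .
  covered (4 px):
    . . . . . . . . X . . .
    . . . . . . . X X X . .
    . . . . . . . . . . . .
    . . . . . . . . . . . .
    . . . . . . . . . . . .
T2:
  2·area = 24  (B↔C swapped to make it positive)
  edge (20, 1)→(12, 6): d=(-8,5) inclusive
  edge (12, 6)→(4, 8): d=(-8,2) inclusive
  edge (4, 8)→(20, 1): d=(16,-7) inclusive
    (5,2)@(11, 5): e=[13,10,1] → X
    (6,2)@(13, 5): e=[3,6,15] → X
    (7,2)@(15, 5): e=[-7,2,29] → .
    (3,3)@(7, 7): e=[17,2,5] → X
    (4,3)@(9, 7): e=[7,-2,19] → .
    (5,3)@(11, 7): e=[-3,-6,33] → .
    (6,3)@(13, 7): e=[-13,-10,47] → .
    (3,4)@(7, 9): e=[1,-14,37] → .
  covered (3 px):
    . . . . . . . . . . . .
    . . . . . . . . . . . .
    . . . . . X X . . . . .
    . . . X . . . . . . . .
    . . . . . . . . . . . .
T3:
  2·area = 46
  edge (15, 9)→(2, 0): d=(-13,-9) inclusive
  edge (2, 0)→(10, 2): d=(8,2) inclusive
  edge (10, 2)→(15, 9): d=(5,7) inclusive
    (2,0)@(5, 1): e=[14,2,30] → X
    (3,0)@(7, 1): e=[32,-2,16] → .
    (2,1)@(5, 3): e=[-12,18,40] → .
    (3,1)@(7, 3): e=[6,14,26] → X
    (4,1)@(9, 3): e=[24,10,12] → X
    (5,1)@(11, 3): e=[42,6,-2] → .
    (3,2)@(7, 5): e=[-20,30,36] → .
    (4,2)@(9, 5): e=[-2,26,22] → .
    (5,2)@(11, 5): e=[16,22,8] → X
    (6,2)@(13, 5): e=[34,18,-6] → .
    (5,3)@(11, 7): e=[-10,38,18] → .
    (6,3)@(13, 7): e=[8,34,4] → X
    (7,4)@(15, 9): e=[0,46,0] → X  [on edge]
  covered (6 px):
    . . X . . . . . . . . .
    . . . X X . . . . . . .
    . . . . . X . . . . . .
    . . . . . . X . . . . .
    . . . . . . . X . . . .

Answer: 21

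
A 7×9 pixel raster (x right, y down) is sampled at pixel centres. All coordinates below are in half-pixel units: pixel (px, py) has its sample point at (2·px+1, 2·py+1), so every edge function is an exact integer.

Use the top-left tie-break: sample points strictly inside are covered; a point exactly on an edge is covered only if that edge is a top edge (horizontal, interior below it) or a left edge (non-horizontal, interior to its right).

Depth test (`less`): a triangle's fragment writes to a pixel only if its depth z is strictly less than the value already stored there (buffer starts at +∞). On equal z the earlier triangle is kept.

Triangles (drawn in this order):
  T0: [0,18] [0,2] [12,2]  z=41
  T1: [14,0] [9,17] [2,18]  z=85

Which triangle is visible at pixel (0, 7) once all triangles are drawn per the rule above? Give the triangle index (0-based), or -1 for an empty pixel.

T0:
  2·area = 192
  edge (0, 18)→(0, 2): d=(0,-16) top-left  bias=+0
  edge (0, 2)→(12, 2): d=(12,0) top-left  bias=+0
  edge (12, 2)→(0, 18): d=(-12,16) right/bottom  bias=-1
    (0,1)@(1, 3): e=[16,12,164] → X
    (1,1)@(3, 3): e=[48,12,132] → X
    (2,1)@(5, 3): e=[80,12,100] → X
    (3,1)@(7, 3): e=[112,12,68] → X
    (4,1)@(9, 3): e=[144,12,36] → X
    (5,1)@(11, 3): e=[176,12,4] → X
    (6,1)@(13, 3): e=[208,12,-28] → .
    (0,2)@(1, 5): e=[16,36,140] → X
    (5,2)@(11, 5): e=[176,36,-20] → .
    (0,3)@(1, 7): e=[16,60,116] → X
    (4,3)@(9, 7): e=[144,60,-12] → .
    (0,4)@(1, 9): e=[16,84,92] → X
  covered (24 px):
    . . . . . . .
    X X X X X X .
    X X X X X . .
    X X X X . . .
    X X X . . . .
    X X X . . . .
    X X . . . . .
    X . . . . . .
    . . . . . . .
T1:
  2·area = 114
  edge (14, 0)→(9, 17): d=(-5,17) right/bottom  bias=-1
  edge (9, 17)→(2, 18): d=(-7,1) right/bottom  bias=-1
  edge (2, 18)→(14, 0): d=(12,-18) top-left  bias=+0
    (6,1)@(13, 3): e=[2,94,18] → X
    (5,2)@(11, 5): e=[26,82,6] → X
    (6,2)@(13, 5): e=[-8,80,42] → .
    (5,3)@(11, 7): e=[16,68,30] → X
    (6,3)@(13, 7): e=[-18,66,66] → .
    (4,4)@(9, 9): e=[40,56,18] → X
    (6,4)@(13, 9): e=[-28,52,90] → .
    (3,5)@(7, 11): e=[64,44,6] → X
    (5,5)@(11, 11): e=[-4,40,78] → .
    (3,6)@(7, 13): e=[54,30,30] → X
    (5,6)@(11, 13): e=[-14,26,102] → .
    (2,7)@(5, 15): e=[78,18,18] → X
    (4,8)@(9, 17): e=[0,0,114] → .  [on edge]
  covered (15 px):
    . . . . . . .
    . . . . . . X
    . . . . . X .
    . . . . . X .
    . . . . X X .
    . . . X X . .
    . . . X X . .
    . . X X X . .
    . X X X . . .

Z-buffer (winner per pixel, '.' = empty):
  . . . . . . .
  0 0 0 0 0 0 1
  0 0 0 0 0 1 .
  0 0 0 0 . 1 .
  0 0 0 . 1 1 .
  0 0 0 1 1 . .
  0 0 . 1 1 . .
  0 . 1 1 1 . .
  . 1 1 1 . . .

Final: 0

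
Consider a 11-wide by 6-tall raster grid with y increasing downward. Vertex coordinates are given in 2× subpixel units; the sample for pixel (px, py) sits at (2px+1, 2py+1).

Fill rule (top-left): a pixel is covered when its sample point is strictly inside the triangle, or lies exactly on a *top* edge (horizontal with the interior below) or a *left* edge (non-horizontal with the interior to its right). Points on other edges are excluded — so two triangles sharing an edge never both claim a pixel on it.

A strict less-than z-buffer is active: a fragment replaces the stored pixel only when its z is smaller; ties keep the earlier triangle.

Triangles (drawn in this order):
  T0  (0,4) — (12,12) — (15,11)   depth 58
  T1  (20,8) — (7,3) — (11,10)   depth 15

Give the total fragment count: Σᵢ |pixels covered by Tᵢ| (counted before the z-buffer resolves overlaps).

T0:
  2·area = 36  (B↔C swapped to make it positive)
  edge (0, 4)→(15, 11): d=(15,7) right/bottom  bias=-1
  edge (15, 11)→(12, 12): d=(-3,1) right/bottom  bias=-1
  edge (12, 12)→(0, 4): d=(-12,-8) top-left  bias=+0
    (2,3)@(5, 7): e=[10,22,4] → X
    (3,3)@(7, 7): e=[-4,20,20] → .
    (2,4)@(5, 9): e=[40,16,-20] → .
    (4,4)@(9, 9): e=[12,12,12] → X
    (5,4)@(11, 9): e=[-2,10,28] → .
    (10,4)@(21, 9): e=[-72,0,108] → .  [on edge]
    (4,5)@(9, 11): e=[42,6,-12] → .
    (5,5)@(11, 11): e=[28,4,4] → X
    (6,5)@(13, 11): e=[14,2,20] → X
    (7,5)@(15, 11): e=[0,0,36] → .  [on edge]
  covered (4 px):
    . . . . . . . . . . .
    . . . . . . . . . . .
    . . . . . . . . . . .
    . . X . . . . . . . .
    . . . . X . . . . . .
    . . . . . X X . . . .
T1:
  2·area = 71  (B↔C swapped to make it positive)
  edge (20, 8)→(11, 10): d=(-9,2) right/bottom  bias=-1
  edge (11, 10)→(7, 3): d=(-4,-7) top-left  bias=+0
  edge (7, 3)→(20, 8): d=(13,5) right/bottom  bias=-1
    (3,1)@(7, 3): e=[71,0,0] → .  [on edge]
    (4,2)@(9, 5): e=[49,6,16] → X
    (5,2)@(11, 5): e=[45,20,6] → X
    (6,2)@(13, 5): e=[41,34,-4] → .
    (4,3)@(9, 7): e=[31,-2,42] → .
    (5,3)@(11, 7): e=[27,12,32] → X
    (6,3)@(13, 7): e=[23,26,22] → X
    (7,3)@(15, 7): e=[19,40,12] → X
    (8,3)@(17, 7): e=[15,54,2] → X
    (9,3)@(19, 7): e=[11,68,-8] → .
    (5,4)@(11, 9): e=[9,4,58] → X
    (8,4)@(17, 9): e=[-3,46,28] → .
  covered (9 px):
    . . . . . . . . . . .
    . . . . . . . . . . .
    . . . . X X . . . . .
    . . . . . X X X X . .
    . . . . . X X X . . .
    . . . . . . . . . . .

Final: 13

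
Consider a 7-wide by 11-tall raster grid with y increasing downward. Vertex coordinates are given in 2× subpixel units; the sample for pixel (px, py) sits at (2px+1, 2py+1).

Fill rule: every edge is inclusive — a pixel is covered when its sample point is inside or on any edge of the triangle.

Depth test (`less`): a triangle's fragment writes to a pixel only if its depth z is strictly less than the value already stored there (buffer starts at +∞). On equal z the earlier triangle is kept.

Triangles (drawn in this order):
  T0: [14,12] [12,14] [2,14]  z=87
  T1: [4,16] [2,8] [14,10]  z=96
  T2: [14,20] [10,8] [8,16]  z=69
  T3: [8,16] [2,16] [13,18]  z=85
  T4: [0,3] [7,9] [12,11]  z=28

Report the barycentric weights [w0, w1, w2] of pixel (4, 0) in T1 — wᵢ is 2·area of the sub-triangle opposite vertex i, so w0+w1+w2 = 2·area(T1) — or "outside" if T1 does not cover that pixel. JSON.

T0:
  2·area = 20
  edge (14, 12)→(12, 14): d=(-2,2) inclusive
  edge (12, 14)→(2, 14): d=(-10,0) inclusive
  edge (2, 14)→(14, 12): d=(12,-2) inclusive
    (4,6)@(9, 13): e=[8,10,2] → X
    (5,6)@(11, 13): e=[4,10,6] → X
    (6,6)@(13, 13): e=[0,10,10] → X  [on edge]
    (4,7)@(9, 15): e=[4,-10,26] → .
    (5,7)@(11, 15): e=[0,-10,30] → .  [on edge]
    (6,7)@(13, 15): e=[-4,-10,34] → .
    (4,8)@(9, 17): e=[0,-30,50] → .  [on edge]
    (3,9)@(7, 19): e=[0,-50,70] → .  [on edge]
    (2,10)@(5, 21): e=[0,-70,90] → .  [on edge]
  covered (3 px):
    . . . . . . .
    . . . . . . .
    . . . . . . .
    . . . . . . .
    . . . . . . .
    . . . . . . .
    . . . . X X X
    . . . . . . .
    . . . . . . .
    . . . . . . .
    . . . . . . .
T1:
  2·area = 92
  edge (4, 16)→(2, 8): d=(-2,-8) inclusive
  edge (2, 8)→(14, 10): d=(12,2) inclusive
  edge (14, 10)→(4, 16): d=(-10,6) inclusive
    (1,4)@(3, 9): e=[6,10,76] → X
    (2,4)@(5, 9): e=[22,6,64] → X
    (3,4)@(7, 9): e=[38,2,52] → X
    (4,4)@(9, 9): e=[54,-2,40] → .
    (1,5)@(3, 11): e=[2,34,56] → X
    (4,5)@(9, 11): e=[50,22,20] → X
    (5,5)@(11, 11): e=[66,18,8] → X
    (6,5)@(13, 11): e=[82,14,-4] → .
    (1,6)@(3, 13): e=[-2,58,36] → .
    (2,6)@(5, 13): e=[14,54,24] → X
    (4,6)@(9, 13): e=[46,46,0] → X  [on edge]
    (5,6)@(11, 13): e=[62,42,-12] → .
  covered (12 px):
    . . . . . . .
    . . . . . . .
    . . . . . . .
    . . . . . . .
    . X X X . . .
    . X X X X X .
    . . X X X . .
    . . X . . . .
    . . . . . . .
    . . . . . . .
    . . . . . . .
T2:
  2·area = 56  (B↔C swapped to make it positive)
  edge (14, 20)→(8, 16): d=(-6,-4) inclusive
  edge (8, 16)→(10, 8): d=(2,-8) inclusive
  edge (10, 8)→(14, 20): d=(4,12) inclusive
    (4,2)@(9, 5): e=[70,-14,0] → .  [on edge]
    (5,5)@(11, 11): e=[42,14,0] → X  [on edge]
    (6,5)@(13, 11): e=[50,30,-24] → .
    (4,6)@(9, 13): e=[22,2,32] → X
    (6,6)@(13, 13): e=[38,34,-16] → .
    (4,7)@(9, 15): e=[10,6,40] → X
    (6,7)@(13, 15): e=[26,38,-8] → .
    (4,8)@(9, 17): e=[-2,10,48] → .
    (5,8)@(11, 17): e=[6,26,24] → X
    (6,8)@(13, 17): e=[14,42,0] → X  [on edge]
    (5,9)@(11, 19): e=[-6,30,32] → .
    (6,9)@(13, 19): e=[2,46,8] → X
  covered (8 px):
    . . . . . . .
    . . . . . . .
    . . . . . . .
    . . . . . . .
    . . . . . . .
    . . . . . X .
    . . . . X X .
    . . . . X X .
    . . . . . X X
    . . . . . . X
    . . . . . . .
T3:
  2·area = 12  (B↔C swapped to make it positive)
  edge (8, 16)→(13, 18): d=(5,2) inclusive
  edge (13, 18)→(2, 16): d=(-11,-2) inclusive
  edge (2, 16)→(8, 16): d=(6,0) inclusive
    (4,8)@(9, 17): e=[3,3,6] → X
    (5,8)@(11, 17): e=[-1,7,6] → .
    (4,9)@(9, 19): e=[13,-19,18] → .
  covered (1 px):
    . . . . . . .
    . . . . . . .
    . . . . . . .
    . . . . . . .
    . . . . . . .
    . . . . . . .
    . . . . . . .
    . . . . . . .
    . . . . X . .
    . . . . . . .
    . . . . . . .
T4:
  2·area = 16  (B↔C swapped to make it positive)
  edge (0, 3)→(12, 11): d=(12,8) inclusive
  edge (12, 11)→(7, 9): d=(-5,-2) inclusive
  edge (7, 9)→(0, 3): d=(-7,-6) inclusive
    (1,2)@(3, 5): e=[0,12,4] → X  [on edge]
    (2,2)@(5, 5): e=[-16,16,16] → .
    (1,3)@(3, 7): e=[24,2,-10] → .
    (2,3)@(5, 7): e=[8,6,2] → X
    (3,3)@(7, 7): e=[-8,10,14] → .
    (2,4)@(5, 9): e=[32,-4,-12] → .
    (3,4)@(7, 9): e=[16,0,0] → X  [on edge]
    (4,4)@(9, 9): e=[0,4,12] → X  [on edge]
    (5,4)@(11, 9): e=[-16,8,24] → .
    (3,5)@(7, 11): e=[40,-10,-14] → .
    (4,5)@(9, 11): e=[24,-6,-2] → .
  covered (4 px):
    . . . . . . .
    . . . . . . .
    . X . . . . .
    . . X . . . .
    . . . X X . .
    . . . . . . .
    . . . . . . .
    . . . . . . .
    . . . . . . .
    . . . . . . .
    . . . . . . .

Answer: "outside"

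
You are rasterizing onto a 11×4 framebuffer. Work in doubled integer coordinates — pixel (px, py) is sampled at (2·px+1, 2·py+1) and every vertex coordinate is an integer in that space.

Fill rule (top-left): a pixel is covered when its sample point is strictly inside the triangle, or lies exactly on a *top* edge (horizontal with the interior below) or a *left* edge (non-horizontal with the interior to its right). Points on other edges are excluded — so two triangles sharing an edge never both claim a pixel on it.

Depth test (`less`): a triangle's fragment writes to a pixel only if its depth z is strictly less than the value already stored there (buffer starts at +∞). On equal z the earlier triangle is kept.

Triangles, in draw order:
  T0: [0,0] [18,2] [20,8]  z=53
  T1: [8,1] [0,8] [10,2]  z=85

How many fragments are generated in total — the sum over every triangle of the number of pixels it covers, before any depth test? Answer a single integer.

T0:
  2·area = 104
  edge (0, 0)→(18, 2): d=(18,2) right/bottom  bias=-1
  edge (18, 2)→(20, 8): d=(2,6) right/bottom  bias=-1
  edge (20, 8)→(0, 0): d=(-20,-8) top-left  bias=+0
    (1,0)@(3, 1): e=[12,88,4] → X
    (2,0)@(5, 1): e=[8,76,20] → X
    (3,0)@(7, 1): e=[4,64,36] → X
    (4,0)@(9, 1): e=[0,52,52] → .  [on edge]
    (1,1)@(3, 3): e=[48,92,-36] → .
    (2,1)@(5, 3): e=[44,80,-20] → .
    (3,1)@(7, 3): e=[40,68,-4] → .
    (4,1)@(9, 3): e=[36,56,12] → X
    (5,1)@(11, 3): e=[32,44,28] → X
    (6,1)@(13, 3): e=[28,32,44] → X
    (7,1)@(15, 3): e=[24,20,60] → X
    (8,1)@(17, 3): e=[20,8,76] → X
    (9,2)@(19, 5): e=[52,0,52] → .  [on edge]
  covered (12 px):
    . X X X . . . . . . .
    . . . . X X X X X . .
    . . . . . . X X X . .
    . . . . . . . . . X .
T1:
  2·area = 22  (B↔C swapped to make it positive)
  edge (8, 1)→(10, 2): d=(2,1) right/bottom  bias=-1
  edge (10, 2)→(0, 8): d=(-10,6) right/bottom  bias=-1
  edge (0, 8)→(8, 1): d=(8,-7) top-left  bias=+0
    (3,1)@(7, 3): e=[5,8,9] → X
    (4,1)@(9, 3): e=[3,-4,23] → .
    (2,2)@(5, 5): e=[11,0,11] → .  [on edge]
    (3,2)@(7, 5): e=[9,-12,25] → .
  covered (1 px):
    . . . . . . . . . . .
    . . . X . . . . . . .
    . . . . . . . . . . .
    . . . . . . . . . . .

Result: 13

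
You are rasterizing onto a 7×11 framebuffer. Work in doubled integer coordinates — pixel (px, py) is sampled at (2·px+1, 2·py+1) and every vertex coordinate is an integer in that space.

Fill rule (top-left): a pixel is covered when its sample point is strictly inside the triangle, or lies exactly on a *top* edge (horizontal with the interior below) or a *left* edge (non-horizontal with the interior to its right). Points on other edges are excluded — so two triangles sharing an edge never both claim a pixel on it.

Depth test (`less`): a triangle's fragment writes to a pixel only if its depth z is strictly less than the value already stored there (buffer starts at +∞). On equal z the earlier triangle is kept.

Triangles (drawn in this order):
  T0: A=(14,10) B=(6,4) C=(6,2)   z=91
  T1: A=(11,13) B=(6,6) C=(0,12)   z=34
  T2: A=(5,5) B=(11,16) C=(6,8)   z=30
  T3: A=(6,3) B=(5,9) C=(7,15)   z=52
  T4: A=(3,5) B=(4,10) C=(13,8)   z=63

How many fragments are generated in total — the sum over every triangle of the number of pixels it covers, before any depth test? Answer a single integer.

T0:
  2·area = 16
  edge (14, 10)→(6, 4): d=(-8,-6) top-left  bias=+0
  edge (6, 4)→(6, 2): d=(0,-2) top-left  bias=+0
  edge (6, 2)→(14, 10): d=(8,8) right/bottom  bias=-1
    (2,0)@(5, 1): e=[18,-2,0] → .  [on edge]
    (3,1)@(7, 3): e=[14,2,0] → .  [on edge]
    (4,2)@(9, 5): e=[10,6,0] → .  [on edge]
    (5,3)@(11, 7): e=[6,10,0] → .  [on edge]
    (6,4)@(13, 9): e=[2,14,0] → .  [on edge]
  covered (0 px):
    . . . . . . .
    . . . . . . .
    . . . . . . .
    . . . . . . .
    . . . . . . .
    . . . . . . .
    . . . . . . .
    . . . . . . .
    . . . . . . .
    . . . . . . .
    . . . . . . .
T1:
  2·area = 72  (B↔C swapped to make it positive)
  edge (11, 13)→(0, 12): d=(-11,-1) top-left  bias=+0
  edge (0, 12)→(6, 6): d=(6,-6) top-left  bias=+0
  edge (6, 6)→(11, 13): d=(5,7) right/bottom  bias=-1
    (5,0)@(11, 1): e=[132,0,-60] → .  [on edge]
    (4,1)@(9, 3): e=[108,0,-36] → .  [on edge]
    (3,2)@(7, 5): e=[84,0,-12] → .  [on edge]
    (2,3)@(5, 7): e=[60,0,12] → X  [on edge]
    (3,3)@(7, 7): e=[62,12,-2] → .
    (1,4)@(3, 9): e=[36,0,36] → X  [on edge]
    (3,4)@(7, 9): e=[40,24,8] → X
    (4,4)@(9, 9): e=[42,36,-6] → .
    (0,5)@(1, 11): e=[12,0,60] → X  [on edge]
    (4,5)@(9, 11): e=[20,48,4] → X
    (5,5)@(11, 11): e=[22,60,-10] → .
    (0,6)@(1, 13): e=[-10,12,70] → .
    (5,6)@(11, 13): e=[0,72,0] → .  [on edge]
  covered (9 px):
    . . . . . . .
    . . . . . . .
    . . . . . . .
    . . X . . . .
    . X X X . . .
    X X X X X . .
    . . . . . . .
    . . . . . . .
    . . . . . . .
    . . . . . . .
    . . . . . . .
T2:
  2·area = 7
  edge (5, 5)→(11, 16): d=(6,11) right/bottom  bias=-1
  edge (11, 16)→(6, 8): d=(-5,-8) top-left  bias=+0
  edge (6, 8)→(5, 5): d=(-1,-3) top-left  bias=+0
    (2,2)@(5, 5): e=[0,7,0] → .  [on edge]
    (3,4)@(7, 9): e=[2,3,2] → X
    (4,4)@(9, 9): e=[-20,19,8] → .
    (3,5)@(7, 11): e=[14,-7,0] → .  [on edge]
    (4,8)@(9, 17): e=[28,-21,0] → .  [on edge]
  covered (1 px):
    . . . . . . .
    . . . . . . .
    . . . . . . .
    . . . . . . .
    . . . X . . .
    . . . . . . .
    . . . . . . .
    . . . . . . .
    . . . . . . .
    . . . . . . .
    . . . . . . .
T3:
  2·area = 18  (B↔C swapped to make it positive)
  edge (6, 3)→(7, 15): d=(1,12) right/bottom  bias=-1
  edge (7, 15)→(5, 9): d=(-2,-6) top-left  bias=+0
  edge (5, 9)→(6, 3): d=(1,-6) top-left  bias=+0
    (1,1)@(3, 3): e=[36,0,-18] → .  [on edge]
    (2,4)@(5, 9): e=[18,0,0] → X  [on edge]
    (3,4)@(7, 9): e=[-6,12,12] → .
    (2,5)@(5, 11): e=[20,-4,2] → .
    (3,7)@(7, 15): e=[0,0,18] → .  [on edge]
    (1,10)@(3, 21): e=[54,-36,0] → .  [on edge]
    (4,10)@(9, 21): e=[-18,0,36] → .  [on edge]
  covered (1 px):
    . . . . . . .
    . . . . . . .
    . . . . . . .
    . . . . . . .
    . . X . . . .
    . . . . . . .
    . . . . . . .
    . . . . . . .
    . . . . . . .
    . . . . . . .
    . . . . . . .
T4:
  2·area = 47  (B↔C swapped to make it positive)
  edge (3, 5)→(13, 8): d=(10,3) right/bottom  bias=-1
  edge (13, 8)→(4, 10): d=(-9,2) right/bottom  bias=-1
  edge (4, 10)→(3, 5): d=(-1,-5) top-left  bias=+0
    (1,2)@(3, 5): e=[0,47,0] → .  [on edge]
    (2,3)@(5, 7): e=[14,25,8] → X
    (3,3)@(7, 7): e=[8,21,18] → X
    (4,3)@(9, 7): e=[2,17,28] → X
    (5,3)@(11, 7): e=[-4,13,38] → .
    (2,4)@(5, 9): e=[34,7,6] → X
    (4,4)@(9, 9): e=[22,-1,26] → .
    (2,5)@(5, 11): e=[54,-11,4] → .
    (3,5)@(7, 11): e=[48,-15,14] → .
    (2,7)@(5, 15): e=[94,-47,0] → .  [on edge]
  covered (5 px):
    . . . . . . .
    . . . . . . .
    . . . . . . .
    . . X X X . .
    . . X X . . .
    . . . . . . .
    . . . . . . .
    . . . . . . .
    . . . . . . .
    . . . . . . .
    . . . . . . .

Result: 16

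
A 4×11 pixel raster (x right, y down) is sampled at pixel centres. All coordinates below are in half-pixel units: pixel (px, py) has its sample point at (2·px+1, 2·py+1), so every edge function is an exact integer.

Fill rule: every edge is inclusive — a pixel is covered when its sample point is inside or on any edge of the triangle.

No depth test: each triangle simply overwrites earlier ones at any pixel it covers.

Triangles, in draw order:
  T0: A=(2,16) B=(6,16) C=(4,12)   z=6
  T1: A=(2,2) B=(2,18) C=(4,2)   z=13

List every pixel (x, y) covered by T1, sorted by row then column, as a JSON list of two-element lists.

T0:
  2·area = 16  (B↔C swapped to make it positive)
  edge (2, 16)→(4, 12): d=(2,-4) inclusive
  edge (4, 12)→(6, 16): d=(2,4) inclusive
  edge (6, 16)→(2, 16): d=(-4,0) inclusive
    (1,7)@(3, 15): e=[2,10,4] → #
    (2,7)@(5, 15): e=[10,2,4] → #
    (3,7)@(7, 15): e=[18,-6,4] → ·
    (1,8)@(3, 17): e=[6,14,-4] → ·
    (2,8)@(5, 17): e=[14,6,-4] → ·
  covered (2 px):
    · · · ·
    · · · ·
    · · · ·
    · · · ·
    · · · ·
    · · · ·
    · · · ·
    · # # ·
    · · · ·
    · · · ·
    · · · ·
T1:
  2·area = 32  (B↔C swapped to make it positive)
  edge (2, 2)→(4, 2): d=(2,0) inclusive
  edge (4, 2)→(2, 18): d=(-2,16) inclusive
  edge (2, 18)→(2, 2): d=(0,-16) inclusive
    (1,1)@(3, 3): e=[2,14,16] → #
    (2,1)@(5, 3): e=[2,-18,48] → ·
    (1,2)@(3, 5): e=[6,10,16] → #
    (2,2)@(5, 5): e=[6,-22,48] → ·
    (1,3)@(3, 7): e=[10,6,16] → #
    (2,3)@(5, 7): e=[10,-26,48] → ·
    (1,4)@(3, 9): e=[14,2,16] → #
    (2,4)@(5, 9): e=[14,-30,48] → ·
    (1,5)@(3, 11): e=[18,-2,16] → ·
  covered (4 px):
    · · · ·
    · # · ·
    · # · ·
    · # · ·
    · # · ·
    · · · ·
    · · · ·
    · · · ·
    · · · ·
    · · · ·
    · · · ·

Answer: [[1,1],[1,2],[1,3],[1,4]]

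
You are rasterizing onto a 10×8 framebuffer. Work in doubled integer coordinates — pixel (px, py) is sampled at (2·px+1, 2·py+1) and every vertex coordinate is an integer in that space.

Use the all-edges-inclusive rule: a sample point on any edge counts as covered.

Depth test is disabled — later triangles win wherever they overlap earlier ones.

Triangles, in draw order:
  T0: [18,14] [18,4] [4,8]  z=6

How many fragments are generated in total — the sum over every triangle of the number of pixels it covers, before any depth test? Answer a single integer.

T0:
  2·area = 140  (B↔C swapped to make it positive)
  edge (18, 14)→(4, 8): d=(-14,-6) inclusive
  edge (4, 8)→(18, 4): d=(14,-4) inclusive
  edge (18, 4)→(18, 14): d=(0,10) inclusive
    (7,2)@(15, 5): e=[108,2,30] → #
    (8,2)@(17, 5): e=[120,10,10] → #
    (9,2)@(19, 5): e=[132,18,-10] → ·
    (4,3)@(9, 7): e=[44,6,90] → #
    (5,3)@(11, 7): e=[56,14,70] → #
    (6,3)@(13, 7): e=[68,22,50] → #
    (9,3)@(19, 7): e=[104,46,-10] → ·
    (3,4)@(7, 9): e=[4,26,110] → #
    (9,4)@(19, 9): e=[76,74,-10] → ·
    (3,5)@(7, 11): e=[-24,54,110] → ·
    (4,5)@(9, 11): e=[-12,62,90] → ·
    (5,5)@(11, 11): e=[0,70,70] → #  [on edge]
  covered (18 px):
    · · · · · · · · · ·
    · · · · · · · · · ·
    · · · · · · · # # ·
    · · · · # # # # # ·
    · · · # # # # # # ·
    · · · · · # # # # ·
    · · · · · · · · # ·
    · · · · · · · · · ·

Final: 18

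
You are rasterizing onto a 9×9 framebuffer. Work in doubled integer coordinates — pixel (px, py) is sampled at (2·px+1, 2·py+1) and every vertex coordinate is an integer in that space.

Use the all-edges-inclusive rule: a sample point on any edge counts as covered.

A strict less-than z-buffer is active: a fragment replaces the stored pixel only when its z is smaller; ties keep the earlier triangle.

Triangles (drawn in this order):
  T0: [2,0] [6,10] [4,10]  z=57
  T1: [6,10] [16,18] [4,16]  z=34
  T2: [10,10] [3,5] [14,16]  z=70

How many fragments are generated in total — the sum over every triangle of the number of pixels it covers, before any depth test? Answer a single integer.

T0:
  2·area = 20
  edge (2, 0)→(6, 10): d=(4,10) inclusive
  edge (6, 10)→(4, 10): d=(-2,0) inclusive
  edge (4, 10)→(2, 0): d=(-2,-10) inclusive
    (1,1)@(3, 3): e=[2,14,4] → #
    (2,1)@(5, 3): e=[-18,14,24] → ·
    (1,2)@(3, 5): e=[10,10,0] → #  [on edge]
    (2,2)@(5, 5): e=[-10,10,20] → ·
    (1,3)@(3, 7): e=[18,6,-4] → ·
    (2,4)@(5, 9): e=[6,2,12] → #
    (3,4)@(7, 9): e=[-14,2,32] → ·
    (2,5)@(5, 11): e=[14,-2,8] → ·
    (2,7)@(5, 15): e=[30,-10,0] → ·  [on edge]
  covered (3 px):
    · · · · · · · · ·
    · # · · · · · · ·
    · # · · · · · · ·
    · · · · · · · · ·
    · · # · · · · · ·
    · · · · · · · · ·
    · · · · · · · · ·
    · · · · · · · · ·
    · · · · · · · · ·
T1:
  2·area = 76
  edge (6, 10)→(16, 18): d=(10,8) inclusive
  edge (16, 18)→(4, 16): d=(-12,-2) inclusive
  edge (4, 16)→(6, 10): d=(2,-6) inclusive
    (4,0)@(9, 1): e=[-114,190,0] → ·  [on edge]
    (3,3)@(7, 7): e=[-38,114,0] → ·  [on edge]
    (3,5)@(7, 11): e=[2,66,8] → #
    (4,5)@(9, 11): e=[-14,70,20] → ·
    (2,6)@(5, 13): e=[38,38,0] → #  [on edge]
    (4,6)@(9, 13): e=[6,46,24] → #
    (5,6)@(11, 13): e=[-10,50,36] → ·
    (2,7)@(5, 15): e=[58,14,4] → #
    (5,7)@(11, 15): e=[10,26,40] → #
    (6,7)@(13, 15): e=[-6,30,52] → ·
    (2,8)@(5, 17): e=[78,-10,8] → ·
    (3,8)@(7, 17): e=[62,-6,20] → ·
  covered (10 px):
    · · · · · · · · ·
    · · · · · · · · ·
    · · · · · · · · ·
    · · · · · · · · ·
    · · · · · · · · ·
    · · · # · · · · ·
    · · # # # · · · ·
    · · # # # # · · ·
    · · · · · # # · ·
T2:
  2·area = 22  (B↔C swapped to make it positive)
  edge (10, 10)→(14, 16): d=(4,6) inclusive
  edge (14, 16)→(3, 5): d=(-11,-11) inclusive
  edge (3, 5)→(10, 10): d=(7,5) inclusive
    (0,1)@(1, 3): e=[26,0,-4] → ·  [on edge]
    (1,2)@(3, 5): e=[22,0,0] → #  [on edge]
    (2,2)@(5, 5): e=[10,22,-10] → ·
    (1,3)@(3, 7): e=[30,-22,14] → ·
    (2,3)@(5, 7): e=[18,0,4] → #  [on edge]
    (3,3)@(7, 7): e=[6,22,-6] → ·
    (2,4)@(5, 9): e=[26,-22,18] → ·
    (3,4)@(7, 9): e=[14,0,8] → #  [on edge]
    (4,4)@(9, 9): e=[2,22,-2] → ·
    (3,5)@(7, 11): e=[22,-22,22] → ·
    (4,5)@(9, 11): e=[10,0,12] → #  [on edge]
    (5,5)@(11, 11): e=[-2,22,2] → ·
    (5,6)@(11, 13): e=[6,0,16] → #  [on edge]
    (6,7)@(13, 15): e=[2,0,20] → #  [on edge]
    (8,7)@(17, 15): e=[-22,44,0] → ·  [on edge]
    (7,8)@(15, 17): e=[-2,0,24] → ·  [on edge]
  covered (6 px):
    · · · · · · · · ·
    · · · · · · · · ·
    · # · · · · · · ·
    · · # · · · · · ·
    · · · # · · · · ·
    · · · · # · · · ·
    · · · · · # · · ·
    · · · · · · # · ·
    · · · · · · · · ·

Final: 19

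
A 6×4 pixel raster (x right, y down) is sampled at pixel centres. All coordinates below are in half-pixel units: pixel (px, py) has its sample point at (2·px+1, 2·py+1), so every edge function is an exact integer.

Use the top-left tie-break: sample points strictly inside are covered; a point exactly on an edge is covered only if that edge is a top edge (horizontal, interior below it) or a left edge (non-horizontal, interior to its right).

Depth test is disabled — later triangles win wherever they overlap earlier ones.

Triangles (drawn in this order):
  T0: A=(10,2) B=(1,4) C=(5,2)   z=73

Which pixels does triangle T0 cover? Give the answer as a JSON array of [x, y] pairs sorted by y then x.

T0:
  2·area = 10
  edge (10, 2)→(1, 4): d=(-9,2) right/bottom  bias=-1
  edge (1, 4)→(5, 2): d=(4,-2) top-left  bias=+0
  edge (5, 2)→(10, 2): d=(5,0) top-left  bias=+0
    (3,0)@(7, 1): e=[15,0,-5] → ·  [on edge]
    (1,1)@(3, 3): e=[5,0,5] → #  [on edge]
    (2,1)@(5, 3): e=[1,4,5] → #
    (3,1)@(7, 3): e=[-3,8,5] → ·
    (1,2)@(3, 5): e=[-13,8,15] → ·
    (2,2)@(5, 5): e=[-17,12,15] → ·
  covered (2 px):
    · · · · · ·
    · # # · · ·
    · · · · · ·
    · · · · · ·

Answer: [[1,1],[2,1]]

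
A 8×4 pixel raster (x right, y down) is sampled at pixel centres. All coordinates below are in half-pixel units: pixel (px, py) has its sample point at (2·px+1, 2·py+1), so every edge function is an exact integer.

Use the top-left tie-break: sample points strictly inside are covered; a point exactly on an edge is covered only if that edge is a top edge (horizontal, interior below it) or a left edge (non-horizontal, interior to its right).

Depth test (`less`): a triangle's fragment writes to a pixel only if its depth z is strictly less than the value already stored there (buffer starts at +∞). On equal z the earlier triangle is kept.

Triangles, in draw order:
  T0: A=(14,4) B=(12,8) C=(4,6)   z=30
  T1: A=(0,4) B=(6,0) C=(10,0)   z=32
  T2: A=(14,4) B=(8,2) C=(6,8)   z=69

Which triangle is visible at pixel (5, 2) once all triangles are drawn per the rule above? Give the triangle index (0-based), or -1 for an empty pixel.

T0:
  2·area = 36
  edge (14, 4)→(12, 8): d=(-2,4) right/bottom  bias=-1
  edge (12, 8)→(4, 6): d=(-8,-2) top-left  bias=+0
  edge (4, 6)→(14, 4): d=(10,-2) top-left  bias=+0
    (4,2)@(9, 5): e=[18,18,0] → #  [on edge]
    (5,2)@(11, 5): e=[10,22,4] → #
    (6,2)@(13, 5): e=[2,26,8] → #
    (7,2)@(15, 5): e=[-6,30,12] → ·
    (4,3)@(9, 7): e=[14,2,20] → #
    (6,3)@(13, 7): e=[-2,10,28] → ·
  covered (5 px):
    · · · · · · · ·
    · · · · · · · ·
    · · · · # # # ·
    · · · · # # · ·
T1:
  2·area = 16
  edge (0, 4)→(6, 0): d=(6,-4) top-left  bias=+0
  edge (6, 0)→(10, 0): d=(4,0) top-left  bias=+0
  edge (10, 0)→(0, 4): d=(-10,4) right/bottom  bias=-1
    (2,0)@(5, 1): e=[2,4,10] → #
    (3,0)@(7, 1): e=[10,4,2] → #
    (4,0)@(9, 1): e=[18,4,-6] → ·
    (2,1)@(5, 3): e=[14,12,-10] → ·
    (3,1)@(7, 3): e=[22,12,-18] → ·
  covered (2 px):
    · · # # · · · ·
    · · · · · · · ·
    · · · · · · · ·
    · · · · · · · ·
T2:
  2·area = 40  (B↔C swapped to make it positive)
  edge (14, 4)→(6, 8): d=(-8,4) right/bottom  bias=-1
  edge (6, 8)→(8, 2): d=(2,-6) top-left  bias=+0
  edge (8, 2)→(14, 4): d=(6,2) right/bottom  bias=-1
    (2,0)@(5, 1): e=[60,-20,0] → ·  [on edge]
    (4,1)@(9, 3): e=[28,8,4] → #
    (5,1)@(11, 3): e=[20,20,0] → ·  [on edge]
    (3,2)@(7, 5): e=[20,0,20] → #  [on edge]
    (5,2)@(11, 5): e=[4,24,12] → #
    (6,2)@(13, 5): e=[-4,36,8] → ·
    (3,3)@(7, 7): e=[4,4,32] → #
    (4,3)@(9, 7): e=[-4,16,28] → ·
    (5,3)@(11, 7): e=[-12,28,24] → ·
  covered (5 px):
    · · · · · · · ·
    · · · · # · · ·
    · · · # # # · ·
    · · · # · · · ·

Z-buffer (winner per pixel, '.' = empty):
  . . 1 1 . . . .
  . . . . 2 . . .
  . . . 2 0 0 0 .
  . . . 2 0 0 . .

Answer: 0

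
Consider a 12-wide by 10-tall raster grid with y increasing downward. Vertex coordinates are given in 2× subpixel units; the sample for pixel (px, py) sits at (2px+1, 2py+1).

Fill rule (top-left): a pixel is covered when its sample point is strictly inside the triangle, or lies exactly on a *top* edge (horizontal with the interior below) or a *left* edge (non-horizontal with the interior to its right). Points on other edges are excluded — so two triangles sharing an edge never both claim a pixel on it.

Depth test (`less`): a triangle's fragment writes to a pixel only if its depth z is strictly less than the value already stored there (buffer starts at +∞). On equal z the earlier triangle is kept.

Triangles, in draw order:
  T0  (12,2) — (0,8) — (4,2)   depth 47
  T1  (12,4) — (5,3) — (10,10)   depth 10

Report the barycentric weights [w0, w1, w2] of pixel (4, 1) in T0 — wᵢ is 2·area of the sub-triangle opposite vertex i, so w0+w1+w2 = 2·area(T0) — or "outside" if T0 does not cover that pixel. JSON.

T0:
  2·area = 48
  edge (12, 2)→(0, 8): d=(-12,6) right/bottom  bias=-1
  edge (0, 8)→(4, 2): d=(4,-6) top-left  bias=+0
  edge (4, 2)→(12, 2): d=(8,0) top-left  bias=+0
    (2,1)@(5, 3): e=[30,10,8] → X
    (3,1)@(7, 3): e=[18,22,8] → X
    (4,1)@(9, 3): e=[6,34,8] → X
    (5,1)@(11, 3): e=[-6,46,8] → .
    (1,2)@(3, 5): e=[18,6,24] → X
    (3,2)@(7, 5): e=[-6,30,24] → .
    (4,2)@(9, 5): e=[-18,42,24] → .
    (0,3)@(1, 7): e=[6,2,40] → X
    (1,3)@(3, 7): e=[-6,14,40] → .
    (2,3)@(5, 7): e=[-18,26,40] → .
    (0,4)@(1, 9): e=[-18,10,56] → .
  covered (6 px):
    . . . . . . . . . . . .
    . . X X X . . . . . . .
    . X X . . . . . . . . .
    X . . . . . . . . . . .
    . . . . . . . . . . . .
    . . . . . . . . . . . .
    . . . . . . . . . . . .
    . . . . . . . . . . . .
    . . . . . . . . . . . .
    . . . . . . . . . . . .
T1:
  2·area = 44  (B↔C swapped to make it positive)
  edge (12, 4)→(10, 10): d=(-2,6) right/bottom  bias=-1
  edge (10, 10)→(5, 3): d=(-5,-7) top-left  bias=+0
  edge (5, 3)→(12, 4): d=(7,1) right/bottom  bias=-1
    (6,0)@(13, 1): e=[0,66,-22] → .  [on edge]
    (2,1)@(5, 3): e=[44,0,0] → .  [on edge]
    (3,2)@(7, 5): e=[28,4,12] → X
    (4,2)@(9, 5): e=[16,18,10] → X
    (5,2)@(11, 5): e=[4,32,8] → X
    (6,2)@(13, 5): e=[-8,46,6] → .
    (9,2)@(19, 5): e=[-44,88,0] → .  [on edge]
    (3,3)@(7, 7): e=[24,-6,26] → .
    (4,3)@(9, 7): e=[12,8,24] → X
    (5,3)@(11, 7): e=[0,22,22] → .  [on edge]
    (4,4)@(9, 9): e=[8,-2,38] → .
    (4,6)@(9, 13): e=[0,-22,66] → .  [on edge]
    (7,8)@(15, 17): e=[-44,0,88] → .  [on edge]
    (3,9)@(7, 19): e=[0,-66,110] → .  [on edge]
  covered (4 px):
    . . . . . . . . . . . .
    . . . . . . . . . . . .
    . . . X X X . . . . . .
    . . . . X . . . . . . .
    . . . . . . . . . . . .
    . . . . . . . . . . . .
    . . . . . . . . . . . .
    . . . . . . . . . . . .
    . . . . . . . . . . . .
    . . . . . . . . . . . .

Result: [34,8,6]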